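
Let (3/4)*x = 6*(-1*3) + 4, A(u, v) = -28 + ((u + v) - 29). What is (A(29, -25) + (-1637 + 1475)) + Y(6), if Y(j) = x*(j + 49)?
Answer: -3725/3 ≈ -1241.7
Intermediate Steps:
A(u, v) = -57 + u + v (A(u, v) = -28 + (-29 + u + v) = -57 + u + v)
x = -56/3 (x = 4*(6*(-1*3) + 4)/3 = 4*(6*(-3) + 4)/3 = 4*(-18 + 4)/3 = (4/3)*(-14) = -56/3 ≈ -18.667)
Y(j) = -2744/3 - 56*j/3 (Y(j) = -56*(j + 49)/3 = -56*(49 + j)/3 = -2744/3 - 56*j/3)
(A(29, -25) + (-1637 + 1475)) + Y(6) = ((-57 + 29 - 25) + (-1637 + 1475)) + (-2744/3 - 56/3*6) = (-53 - 162) + (-2744/3 - 112) = -215 - 3080/3 = -3725/3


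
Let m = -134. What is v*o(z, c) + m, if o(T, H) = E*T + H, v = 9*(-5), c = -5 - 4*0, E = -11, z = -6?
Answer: -2879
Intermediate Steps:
c = -5 (c = -5 + 0 = -5)
v = -45
o(T, H) = H - 11*T (o(T, H) = -11*T + H = H - 11*T)
v*o(z, c) + m = -45*(-5 - 11*(-6)) - 134 = -45*(-5 + 66) - 134 = -45*61 - 134 = -2745 - 134 = -2879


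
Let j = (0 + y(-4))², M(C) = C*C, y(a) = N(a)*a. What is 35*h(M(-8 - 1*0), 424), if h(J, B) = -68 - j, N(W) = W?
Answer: -11340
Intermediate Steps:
y(a) = a² (y(a) = a*a = a²)
M(C) = C²
j = 256 (j = (0 + (-4)²)² = (0 + 16)² = 16² = 256)
h(J, B) = -324 (h(J, B) = -68 - 1*256 = -68 - 256 = -324)
35*h(M(-8 - 1*0), 424) = 35*(-324) = -11340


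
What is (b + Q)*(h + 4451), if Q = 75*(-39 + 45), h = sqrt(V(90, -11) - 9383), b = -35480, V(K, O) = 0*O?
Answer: -155918530 - 35030*I*sqrt(9383) ≈ -1.5592e+8 - 3.3932e+6*I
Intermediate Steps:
V(K, O) = 0
h = I*sqrt(9383) (h = sqrt(0 - 9383) = sqrt(-9383) = I*sqrt(9383) ≈ 96.866*I)
Q = 450 (Q = 75*6 = 450)
(b + Q)*(h + 4451) = (-35480 + 450)*(I*sqrt(9383) + 4451) = -35030*(4451 + I*sqrt(9383)) = -155918530 - 35030*I*sqrt(9383)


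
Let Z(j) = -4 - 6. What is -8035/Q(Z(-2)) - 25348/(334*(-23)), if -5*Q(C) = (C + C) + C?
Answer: -30786391/23046 ≈ -1335.9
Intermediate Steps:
Z(j) = -10
Q(C) = -3*C/5 (Q(C) = -((C + C) + C)/5 = -(2*C + C)/5 = -3*C/5)
-8035/Q(Z(-2)) - 25348/(334*(-23)) = -8035/((-3/5*(-10))) - 25348/(334*(-23)) = -8035/6 - 25348/(-7682) = -8035*1/6 - 25348*(-1/7682) = -8035/6 + 12674/3841 = -30786391/23046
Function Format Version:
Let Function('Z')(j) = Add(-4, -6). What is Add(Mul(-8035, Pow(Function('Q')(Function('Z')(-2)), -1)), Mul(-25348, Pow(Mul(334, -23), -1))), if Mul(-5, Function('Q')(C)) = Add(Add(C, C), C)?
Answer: Rational(-30786391, 23046) ≈ -1335.9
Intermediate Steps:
Function('Z')(j) = -10
Function('Q')(C) = Mul(Rational(-3, 5), C) (Function('Q')(C) = Mul(Rational(-1, 5), Add(Add(C, C), C)) = Mul(Rational(-1, 5), Add(Mul(2, C), C)) = Mul(Rational(-1, 5), Mul(3, C)) = Mul(Rational(-3, 5), C))
Add(Mul(-8035, Pow(Function('Q')(Function('Z')(-2)), -1)), Mul(-25348, Pow(Mul(334, -23), -1))) = Add(Mul(-8035, Pow(Mul(Rational(-3, 5), -10), -1)), Mul(-25348, Pow(Mul(334, -23), -1))) = Add(Mul(-8035, Pow(6, -1)), Mul(-25348, Pow(-7682, -1))) = Add(Mul(-8035, Rational(1, 6)), Mul(-25348, Rational(-1, 7682))) = Add(Rational(-8035, 6), Rational(12674, 3841)) = Rational(-30786391, 23046)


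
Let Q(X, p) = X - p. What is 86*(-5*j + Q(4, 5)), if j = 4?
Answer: -1806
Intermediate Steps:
86*(-5*j + Q(4, 5)) = 86*(-5*4 + (4 - 1*5)) = 86*(-20 + (4 - 5)) = 86*(-20 - 1) = 86*(-21) = -1806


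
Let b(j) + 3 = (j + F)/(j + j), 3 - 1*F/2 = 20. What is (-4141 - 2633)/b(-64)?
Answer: 433536/143 ≈ 3031.7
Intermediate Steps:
F = -34 (F = 6 - 2*20 = 6 - 40 = -34)
b(j) = -3 + (-34 + j)/(2*j) (b(j) = -3 + (j - 34)/(j + j) = -3 + (-34 + j)/((2*j)) = -3 + (-34 + j)*(1/(2*j)) = -3 + (-34 + j)/(2*j))
(-4141 - 2633)/b(-64) = (-4141 - 2633)/(-5/2 - 17/(-64)) = -6774/(-5/2 - 17*(-1/64)) = -6774/(-5/2 + 17/64) = -6774/(-143/64) = -6774*(-64/143) = 433536/143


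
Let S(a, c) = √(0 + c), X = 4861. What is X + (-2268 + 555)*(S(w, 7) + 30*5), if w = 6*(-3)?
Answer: -252089 - 1713*√7 ≈ -2.5662e+5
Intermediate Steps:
w = -18
S(a, c) = √c
X + (-2268 + 555)*(S(w, 7) + 30*5) = 4861 + (-2268 + 555)*(√7 + 30*5) = 4861 - 1713*(√7 + 150) = 4861 - 1713*(150 + √7) = 4861 + (-256950 - 1713*√7) = -252089 - 1713*√7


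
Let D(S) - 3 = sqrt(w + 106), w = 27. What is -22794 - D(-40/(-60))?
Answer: -22797 - sqrt(133) ≈ -22809.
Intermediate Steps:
D(S) = 3 + sqrt(133) (D(S) = 3 + sqrt(27 + 106) = 3 + sqrt(133))
-22794 - D(-40/(-60)) = -22794 - (3 + sqrt(133)) = -22794 + (-3 - sqrt(133)) = -22797 - sqrt(133)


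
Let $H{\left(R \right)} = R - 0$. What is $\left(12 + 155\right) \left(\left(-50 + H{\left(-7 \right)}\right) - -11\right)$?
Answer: $-7682$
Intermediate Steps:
$H{\left(R \right)} = R$ ($H{\left(R \right)} = R + 0 = R$)
$\left(12 + 155\right) \left(\left(-50 + H{\left(-7 \right)}\right) - -11\right) = \left(12 + 155\right) \left(\left(-50 - 7\right) - -11\right) = 167 \left(-57 + 11\right) = 167 \left(-46\right) = -7682$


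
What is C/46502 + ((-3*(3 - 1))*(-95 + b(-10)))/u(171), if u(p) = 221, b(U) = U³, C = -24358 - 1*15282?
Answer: 148378850/5138471 ≈ 28.876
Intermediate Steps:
C = -39640 (C = -24358 - 15282 = -39640)
C/46502 + ((-3*(3 - 1))*(-95 + b(-10)))/u(171) = -39640/46502 + ((-3*(3 - 1))*(-95 + (-10)³))/221 = -39640*1/46502 + ((-3*2)*(-95 - 1000))*(1/221) = -19820/23251 - 6*(-1095)*(1/221) = -19820/23251 + 6570*(1/221) = -19820/23251 + 6570/221 = 148378850/5138471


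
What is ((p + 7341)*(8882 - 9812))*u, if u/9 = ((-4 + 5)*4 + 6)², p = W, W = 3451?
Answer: -9032904000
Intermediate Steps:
p = 3451
u = 900 (u = 9*((-4 + 5)*4 + 6)² = 9*(1*4 + 6)² = 9*(4 + 6)² = 9*10² = 9*100 = 900)
((p + 7341)*(8882 - 9812))*u = ((3451 + 7341)*(8882 - 9812))*900 = (10792*(-930))*900 = -10036560*900 = -9032904000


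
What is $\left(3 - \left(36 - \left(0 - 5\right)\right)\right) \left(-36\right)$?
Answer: $1368$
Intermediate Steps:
$\left(3 - \left(36 - \left(0 - 5\right)\right)\right) \left(-36\right) = \left(3 + \left(1 \left(-5\right) - 36\right)\right) \left(-36\right) = \left(3 - 41\right) \left(-36\right) = \left(-38\right) \left(-36\right) = 1368$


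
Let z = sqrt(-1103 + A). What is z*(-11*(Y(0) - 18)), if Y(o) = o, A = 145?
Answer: 198*I*sqrt(958) ≈ 6128.4*I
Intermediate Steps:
z = I*sqrt(958) (z = sqrt(-1103 + 145) = sqrt(-958) = I*sqrt(958) ≈ 30.952*I)
z*(-11*(Y(0) - 18)) = (I*sqrt(958))*(-11*(0 - 18)) = (I*sqrt(958))*(-11*(-18)) = (I*sqrt(958))*198 = 198*I*sqrt(958)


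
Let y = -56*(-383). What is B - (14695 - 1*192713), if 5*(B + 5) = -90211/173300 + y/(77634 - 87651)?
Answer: 220728606416359/1239961500 ≈ 1.7801e+5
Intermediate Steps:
y = 21448
B = -6859890641/1239961500 (B = -5 + (-90211/173300 + 21448/(77634 - 87651))/5 = -5 + (-90211*1/173300 + 21448/(-10017))/5 = -5 + (-90211/173300 + 21448*(-1/10017))/5 = -5 + (-90211/173300 - 3064/1431)/5 = -5 + (1/5)*(-660083141/247992300) = -5 - 660083141/1239961500 = -6859890641/1239961500 ≈ -5.5323)
B - (14695 - 1*192713) = -6859890641/1239961500 - (14695 - 1*192713) = -6859890641/1239961500 - (14695 - 192713) = -6859890641/1239961500 - 1*(-178018) = -6859890641/1239961500 + 178018 = 220728606416359/1239961500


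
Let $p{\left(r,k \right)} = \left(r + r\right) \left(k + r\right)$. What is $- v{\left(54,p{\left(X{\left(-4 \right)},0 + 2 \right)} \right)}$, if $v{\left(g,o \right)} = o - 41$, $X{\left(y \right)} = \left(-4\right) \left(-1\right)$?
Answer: $-7$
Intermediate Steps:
$X{\left(y \right)} = 4$
$p{\left(r,k \right)} = 2 r \left(k + r\right)$
$v{\left(g,o \right)} = -41 + o$ ($v{\left(g,o \right)} = o - 41 = -41 + o$)
$- v{\left(54,p{\left(X{\left(-4 \right)},0 + 2 \right)} \right)} = - (-41 + 2 \cdot 4 \left(\left(0 + 2\right) + 4\right)) = - (-41 + 2 \cdot 4 \left(2 + 4\right)) = - (-41 + 2 \cdot 4 \cdot 6) = - (-41 + 48) = \left(-1\right) 7 = -7$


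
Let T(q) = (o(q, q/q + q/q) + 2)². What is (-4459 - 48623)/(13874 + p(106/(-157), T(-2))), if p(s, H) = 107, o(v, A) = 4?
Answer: -53082/13981 ≈ -3.7967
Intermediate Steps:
T(q) = 36 (T(q) = (4 + 2)² = 6² = 36)
(-4459 - 48623)/(13874 + p(106/(-157), T(-2))) = (-4459 - 48623)/(13874 + 107) = -53082/13981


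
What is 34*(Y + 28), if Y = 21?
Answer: 1666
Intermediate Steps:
34*(Y + 28) = 34*(21 + 28) = 34*49 = 1666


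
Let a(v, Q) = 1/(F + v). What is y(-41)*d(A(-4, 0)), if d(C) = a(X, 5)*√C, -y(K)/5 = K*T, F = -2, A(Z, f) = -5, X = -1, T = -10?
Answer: 2050*I*√5/3 ≈ 1528.0*I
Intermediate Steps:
a(v, Q) = 1/(-2 + v)
y(K) = 50*K (y(K) = -5*K*(-10) = -(-50)*K = 50*K)
d(C) = -√C/3 (d(C) = √C/(-2 - 1) = √C/(-3) = -√C/3)
y(-41)*d(A(-4, 0)) = (50*(-41))*(-I*√5/3) = -(-2050)*I*√5/3 = 2050*I*√5/3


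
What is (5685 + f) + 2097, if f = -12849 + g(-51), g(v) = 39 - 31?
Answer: -5059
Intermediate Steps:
g(v) = 8
f = -12841 (f = -12849 + 8 = -12841)
(5685 + f) + 2097 = (5685 - 12841) + 2097 = -7156 + 2097 = -5059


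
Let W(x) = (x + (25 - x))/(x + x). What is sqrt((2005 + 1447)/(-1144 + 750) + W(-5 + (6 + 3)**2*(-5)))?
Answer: 3*I*sqrt(254918197)/16154 ≈ 2.9651*I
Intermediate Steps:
W(x) = 25/(2*x) (W(x) = 25/((2*x)) = 25*(1/(2*x)) = 25/(2*x))
sqrt((2005 + 1447)/(-1144 + 750) + W(-5 + (6 + 3)**2*(-5))) = sqrt((2005 + 1447)/(-1144 + 750) + 25/(2*(-5 + (6 + 3)**2*(-5)))) = sqrt(3452/(-394) + 25/(2*(-5 + 9**2*(-5)))) = sqrt(3452*(-1/394) + 25/(2*(-5 + 81*(-5)))) = sqrt(-1726/197 + 25/(2*(-5 - 405))) = sqrt(-1726/197 + (25/2)/(-410)) = sqrt(-1726/197 + (25/2)*(-1/410)) = sqrt(-1726/197 - 5/164) = sqrt(-284049/32308) = 3*I*sqrt(254918197)/16154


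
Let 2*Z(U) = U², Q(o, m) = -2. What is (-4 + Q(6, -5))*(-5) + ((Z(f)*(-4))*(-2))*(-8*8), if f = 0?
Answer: 30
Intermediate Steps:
Z(U) = U²/2
(-4 + Q(6, -5))*(-5) + ((Z(f)*(-4))*(-2))*(-8*8) = (-4 - 2)*(-5) + ((((½)*0²)*(-4))*(-2))*(-8*8) = -6*(-5) + ((((½)*0)*(-4))*(-2))*(-64) = 30 + ((0*(-4))*(-2))*(-64) = 30 + (0*(-2))*(-64) = 30 + 0*(-64) = 30 + 0 = 30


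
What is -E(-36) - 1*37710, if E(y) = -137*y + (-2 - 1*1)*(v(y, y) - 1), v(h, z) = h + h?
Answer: -42861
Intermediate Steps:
v(h, z) = 2*h
E(y) = 3 - 143*y (E(y) = -137*y + (-2 - 1*1)*(2*y - 1) = -137*y + (-2 - 1)*(-1 + 2*y) = -137*y - 3*(-1 + 2*y) = -137*y + (3 - 6*y) = 3 - 143*y)
-E(-36) - 1*37710 = -(3 - 143*(-36)) - 1*37710 = -(3 + 5148) - 37710 = -1*5151 - 37710 = -5151 - 37710 = -42861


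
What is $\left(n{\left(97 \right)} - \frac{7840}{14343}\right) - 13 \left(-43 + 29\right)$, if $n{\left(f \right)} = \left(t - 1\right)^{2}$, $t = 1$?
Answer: $\frac{371798}{2049} \approx 181.45$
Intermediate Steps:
$n{\left(f \right)} = 0$ ($n{\left(f \right)} = \left(1 - 1\right)^{2} = 0^{2} = 0$)
$\left(n{\left(97 \right)} - \frac{7840}{14343}\right) - 13 \left(-43 + 29\right) = \left(0 - \frac{7840}{14343}\right) - 13 \left(-43 + 29\right) = \left(0 - \frac{1120}{2049}\right) - -182 = \left(0 - \frac{1120}{2049}\right) + 182 = - \frac{1120}{2049} + 182 = \frac{371798}{2049}$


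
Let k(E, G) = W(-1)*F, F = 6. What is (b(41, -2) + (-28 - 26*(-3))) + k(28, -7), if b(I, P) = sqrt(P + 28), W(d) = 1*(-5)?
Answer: 20 + sqrt(26) ≈ 25.099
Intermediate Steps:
W(d) = -5
k(E, G) = -30 (k(E, G) = -5*6 = -30)
b(I, P) = sqrt(28 + P)
(b(41, -2) + (-28 - 26*(-3))) + k(28, -7) = (sqrt(28 - 2) + (-28 - 26*(-3))) - 30 = (sqrt(26) + (-28 + 78)) - 30 = (sqrt(26) + 50) - 30 = (50 + sqrt(26)) - 30 = 20 + sqrt(26)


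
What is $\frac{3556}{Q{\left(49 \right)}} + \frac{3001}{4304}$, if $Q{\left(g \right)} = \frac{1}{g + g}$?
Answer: $\frac{1499895353}{4304} \approx 3.4849 \cdot 10^{5}$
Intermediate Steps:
$Q{\left(g \right)} = \frac{1}{2 g}$
$\frac{3556}{Q{\left(49 \right)}} + \frac{3001}{4304} = \frac{3556}{\frac{1}{2} \cdot \frac{1}{49}} + \frac{3001}{4304} = \frac{3556}{\frac{1}{2} \cdot \frac{1}{49}} + 3001 \cdot \frac{1}{4304} = 3556 \frac{1}{\frac{1}{98}} + \frac{3001}{4304} = 3556 \cdot 98 + \frac{3001}{4304} = 348488 + \frac{3001}{4304} = \frac{1499895353}{4304}$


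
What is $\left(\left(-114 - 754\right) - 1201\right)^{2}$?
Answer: $4280761$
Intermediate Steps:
$\left(\left(-114 - 754\right) - 1201\right)^{2} = \left(-868 - 1201\right)^{2} = \left(-2069\right)^{2} = 4280761$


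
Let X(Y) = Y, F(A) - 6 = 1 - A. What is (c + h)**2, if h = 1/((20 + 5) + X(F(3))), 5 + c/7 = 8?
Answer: 372100/841 ≈ 442.45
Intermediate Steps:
c = 21 (c = -35 + 7*8 = -35 + 56 = 21)
F(A) = 7 - A (F(A) = 6 + (1 - A) = 7 - A)
h = 1/29 (h = 1/((20 + 5) + (7 - 1*3)) = 1/(25 + (7 - 3)) = 1/(25 + 4) = 1/29 ≈ 0.034483)
(c + h)**2 = (21 + 1/29)**2 = (610/29)**2 = 372100/841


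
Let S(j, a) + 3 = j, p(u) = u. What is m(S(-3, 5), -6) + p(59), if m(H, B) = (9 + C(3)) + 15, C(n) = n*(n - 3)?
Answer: 83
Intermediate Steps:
S(j, a) = -3 + j
C(n) = n*(-3 + n)
m(H, B) = 24 (m(H, B) = (9 + 3*(-3 + 3)) + 15 = (9 + 3*0) + 15 = (9 + 0) + 15 = 9 + 15 = 24)
m(S(-3, 5), -6) + p(59) = 24 + 59 = 83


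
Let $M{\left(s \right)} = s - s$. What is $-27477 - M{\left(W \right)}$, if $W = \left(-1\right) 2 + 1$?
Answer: $-27477$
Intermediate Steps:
$W = -1$ ($W = -2 + 1 = -1$)
$M{\left(s \right)} = 0$
$-27477 - M{\left(W \right)} = -27477 - 0 = -27477 + 0 = -27477$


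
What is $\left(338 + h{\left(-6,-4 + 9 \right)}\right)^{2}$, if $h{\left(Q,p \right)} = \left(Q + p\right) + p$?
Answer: $116964$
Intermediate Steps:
$h{\left(Q,p \right)} = Q + 2 p$
$\left(338 + h{\left(-6,-4 + 9 \right)}\right)^{2} = \left(338 - \left(6 - 2 \left(-4 + 9\right)\right)\right)^{2} = \left(338 + \left(-6 + 2 \cdot 5\right)\right)^{2} = \left(338 + \left(-6 + 10\right)\right)^{2} = \left(338 + 4\right)^{2} = 342^{2} = 116964$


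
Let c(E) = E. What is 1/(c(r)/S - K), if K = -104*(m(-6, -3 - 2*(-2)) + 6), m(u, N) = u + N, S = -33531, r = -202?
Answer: 33531/3487426 ≈ 0.0096148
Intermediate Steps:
m(u, N) = N + u
K = -104 (K = -104*(((-3 - 2*(-2)) - 6) + 6) = -104*(((-3 + 4) - 6) + 6) = -104*((1 - 6) + 6) = -104*(-5 + 6) = -104*1 = -104)
1/(c(r)/S - K) = 1/(-202/(-33531) - 1*(-104)) = 1/(-202*(-1/33531) + 104) = 1/(202/33531 + 104) = 1/(3487426/33531) = 33531/3487426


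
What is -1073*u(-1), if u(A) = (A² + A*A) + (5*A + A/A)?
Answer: 2146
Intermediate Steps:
u(A) = 1 + 2*A² + 5*A (u(A) = (A² + A²) + (5*A + 1) = 2*A² + (1 + 5*A) = 1 + 2*A² + 5*A)
-1073*u(-1) = -1073*(1 + 2*(-1)² + 5*(-1)) = -1073*(1 + 2*1 - 5) = -1073*(1 + 2 - 5) = -1073*(-2) = 2146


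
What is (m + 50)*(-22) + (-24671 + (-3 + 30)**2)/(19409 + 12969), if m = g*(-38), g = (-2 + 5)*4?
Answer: 144588177/16189 ≈ 8931.3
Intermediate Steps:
g = 12 (g = 3*4 = 12)
m = -456 (m = 12*(-38) = -456)
(m + 50)*(-22) + (-24671 + (-3 + 30)**2)/(19409 + 12969) = (-456 + 50)*(-22) + (-24671 + (-3 + 30)**2)/(19409 + 12969) = -406*(-22) + (-24671 + 27**2)/32378 = 8932 + (-24671 + 729)*(1/32378) = 8932 - 23942*1/32378 = 8932 - 11971/16189 = 144588177/16189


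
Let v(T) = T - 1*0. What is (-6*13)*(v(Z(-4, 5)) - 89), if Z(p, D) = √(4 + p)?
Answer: 6942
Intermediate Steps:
v(T) = T (v(T) = T + 0 = T)
(-6*13)*(v(Z(-4, 5)) - 89) = (-6*13)*(√(4 - 4) - 89) = -78*(√0 - 89) = -78*(0 - 89) = -78*(-89) = 6942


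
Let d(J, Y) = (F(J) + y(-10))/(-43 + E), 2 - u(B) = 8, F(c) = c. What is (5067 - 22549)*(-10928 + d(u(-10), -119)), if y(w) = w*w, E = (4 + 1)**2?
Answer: 1720211318/9 ≈ 1.9113e+8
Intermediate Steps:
E = 25 (E = 5**2 = 25)
u(B) = -6 (u(B) = 2 - 1*8 = 2 - 8 = -6)
y(w) = w**2
d(J, Y) = -50/9 - J/18 (d(J, Y) = (J + (-10)**2)/(-43 + 25) = (J + 100)/(-18) = (100 + J)*(-1/18) = -50/9 - J/18)
(5067 - 22549)*(-10928 + d(u(-10), -119)) = (5067 - 22549)*(-10928 + (-50/9 - 1/18*(-6))) = -17482*(-10928 + (-50/9 + 1/3)) = -17482*(-10928 - 47/9) = -17482*(-98399/9) = 1720211318/9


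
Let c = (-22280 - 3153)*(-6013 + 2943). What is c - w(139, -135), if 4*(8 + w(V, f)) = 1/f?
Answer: 42162831721/540 ≈ 7.8079e+7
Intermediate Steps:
w(V, f) = -8 + 1/(4*f)
c = 78079310 (c = -25433*(-3070) = 78079310)
c - w(139, -135) = 78079310 - (-8 + (1/4)/(-135)) = 78079310 - (-8 + (1/4)*(-1/135)) = 78079310 - (-8 - 1/540) = 78079310 - 1*(-4321/540) = 78079310 + 4321/540 = 42162831721/540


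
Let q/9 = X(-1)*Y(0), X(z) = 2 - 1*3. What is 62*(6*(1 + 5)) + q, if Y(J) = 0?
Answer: 2232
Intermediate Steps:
X(z) = -1 (X(z) = 2 - 3 = -1)
q = 0 (q = 9*(-1*0) = 9*0 = 0)
62*(6*(1 + 5)) + q = 62*(6*(1 + 5)) + 0 = 62*(6*6) + 0 = 62*36 + 0 = 2232 + 0 = 2232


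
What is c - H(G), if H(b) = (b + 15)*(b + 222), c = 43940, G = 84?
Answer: 13646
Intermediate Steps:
H(b) = (15 + b)*(222 + b)
c - H(G) = 43940 - (3330 + 84² + 237*84) = 43940 - (3330 + 7056 + 19908) = 43940 - 1*30294 = 43940 - 30294 = 13646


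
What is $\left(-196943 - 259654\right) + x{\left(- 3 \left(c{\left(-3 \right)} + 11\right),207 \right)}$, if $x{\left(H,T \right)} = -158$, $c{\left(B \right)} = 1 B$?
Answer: $-456755$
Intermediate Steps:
$c{\left(B \right)} = B$
$\left(-196943 - 259654\right) + x{\left(- 3 \left(c{\left(-3 \right)} + 11\right),207 \right)} = \left(-196943 - 259654\right) - 158 = -456597 - 158 = -456755$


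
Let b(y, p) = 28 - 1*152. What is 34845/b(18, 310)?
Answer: -34845/124 ≈ -281.01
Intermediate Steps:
b(y, p) = -124 (b(y, p) = 28 - 152 = -124)
34845/b(18, 310) = 34845/(-124) = 34845*(-1/124) = -34845/124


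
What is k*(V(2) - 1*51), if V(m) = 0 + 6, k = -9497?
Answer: 427365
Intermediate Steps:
V(m) = 6
k*(V(2) - 1*51) = -9497*(6 - 1*51) = -9497*(6 - 51) = -9497*(-45) = 427365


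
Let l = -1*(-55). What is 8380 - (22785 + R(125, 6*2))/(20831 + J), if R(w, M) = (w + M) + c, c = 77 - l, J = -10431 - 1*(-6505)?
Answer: 47213652/5635 ≈ 8378.6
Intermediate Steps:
l = 55
J = -3926 (J = -10431 + 6505 = -3926)
c = 22 (c = 77 - 1*55 = 77 - 55 = 22)
R(w, M) = 22 + M + w (R(w, M) = (w + M) + 22 = (M + w) + 22 = 22 + M + w)
8380 - (22785 + R(125, 6*2))/(20831 + J) = 8380 - (22785 + (22 + 6*2 + 125))/(20831 - 3926) = 8380 - (22785 + (22 + 12 + 125))/16905 = 8380 - (22785 + 159)/16905 = 8380 - 22944/16905 = 8380 - 1*7648/5635 = 8380 - 7648/5635 = 47213652/5635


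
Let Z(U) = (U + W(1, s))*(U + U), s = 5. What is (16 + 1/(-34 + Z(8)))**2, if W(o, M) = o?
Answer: 3101121/12100 ≈ 256.29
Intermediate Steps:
Z(U) = 2*U*(1 + U) (Z(U) = (U + 1)*(U + U) = (1 + U)*(2*U) = 2*U*(1 + U))
(16 + 1/(-34 + Z(8)))**2 = (16 + 1/(-34 + 2*8*(1 + 8)))**2 = (16 + 1/(-34 + 2*8*9))**2 = (16 + 1/(-34 + 144))**2 = (16 + 1/110)**2 = (1761/110)**2 = 3101121/12100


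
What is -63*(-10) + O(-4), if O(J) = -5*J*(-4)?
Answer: 550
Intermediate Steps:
O(J) = 20*J
-63*(-10) + O(-4) = -63*(-10) + 20*(-4) = 630 - 80 = 550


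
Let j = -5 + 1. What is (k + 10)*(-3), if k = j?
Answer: -18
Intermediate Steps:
j = -4
k = -4
(k + 10)*(-3) = (-4 + 10)*(-3) = 6*(-3) = -18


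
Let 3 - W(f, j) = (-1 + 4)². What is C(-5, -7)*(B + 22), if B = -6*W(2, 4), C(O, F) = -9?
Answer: -522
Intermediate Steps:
W(f, j) = -6 (W(f, j) = 3 - (-1 + 4)² = 3 - 1*3² = 3 - 1*9 = 3 - 9 = -6)
B = 36 (B = -6*(-6) = 36)
C(-5, -7)*(B + 22) = -9*(36 + 22) = -9*58 = -522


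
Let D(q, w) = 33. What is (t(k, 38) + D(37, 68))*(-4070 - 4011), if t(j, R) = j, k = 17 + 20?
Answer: -565670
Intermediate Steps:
k = 37
(t(k, 38) + D(37, 68))*(-4070 - 4011) = (37 + 33)*(-4070 - 4011) = 70*(-8081) = -565670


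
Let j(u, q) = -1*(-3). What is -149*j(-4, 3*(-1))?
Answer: -447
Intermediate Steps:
j(u, q) = 3
-149*j(-4, 3*(-1)) = -149*3 = -447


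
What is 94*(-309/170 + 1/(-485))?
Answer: -1410329/8245 ≈ -171.05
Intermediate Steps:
94*(-309/170 + 1/(-485)) = 94*(-309*1/170 - 1/485) = 94*(-309/170 - 1/485) = 94*(-30007/16490) = -1410329/8245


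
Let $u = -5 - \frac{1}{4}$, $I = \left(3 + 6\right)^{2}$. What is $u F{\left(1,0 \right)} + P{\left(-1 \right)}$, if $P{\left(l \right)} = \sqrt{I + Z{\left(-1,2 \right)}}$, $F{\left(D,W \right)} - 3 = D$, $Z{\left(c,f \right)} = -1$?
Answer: $-21 + 4 \sqrt{5} \approx -12.056$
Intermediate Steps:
$I = 81$ ($I = 9^{2} = 81$)
$F{\left(D,W \right)} = 3 + D$
$P{\left(l \right)} = 4 \sqrt{5}$ ($P{\left(l \right)} = \sqrt{81 - 1} = \sqrt{80} = 4 \sqrt{5}$)
$u = - \frac{21}{4}$ ($u = -5 - \frac{1}{4} = - \frac{21}{4} \approx -5.25$)
$u F{\left(1,0 \right)} + P{\left(-1 \right)} = - \frac{21 \left(3 + 1\right)}{4} + 4 \sqrt{5} = \left(- \frac{21}{4}\right) 4 + 4 \sqrt{5} = -21 + 4 \sqrt{5}$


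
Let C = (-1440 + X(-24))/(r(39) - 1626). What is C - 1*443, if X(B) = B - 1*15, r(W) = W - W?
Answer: -239613/542 ≈ -442.09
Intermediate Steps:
r(W) = 0
X(B) = -15 + B (X(B) = B - 15 = -15 + B)
C = 493/542 (C = (-1440 + (-15 - 24))/(0 - 1626) = (-1440 - 39)/(-1626) = -1479*(-1/1626) = 493/542 ≈ 0.90959)
C - 1*443 = 493/542 - 1*443 = 493/542 - 443 = -239613/542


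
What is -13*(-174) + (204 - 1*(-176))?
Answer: 2642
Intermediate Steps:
-13*(-174) + (204 - 1*(-176)) = 2262 + (204 + 176) = 2262 + 380 = 2642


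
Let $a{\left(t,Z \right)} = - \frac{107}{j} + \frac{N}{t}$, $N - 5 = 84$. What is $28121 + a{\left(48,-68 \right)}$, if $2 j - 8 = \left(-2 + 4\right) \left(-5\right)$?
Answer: $\frac{1355033}{48} \approx 28230.0$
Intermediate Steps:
$N = 89$ ($N = 5 + 84 = 89$)
$j = -1$ ($j = 4 + \frac{\left(-2 + 4\right) \left(-5\right)}{2} = 4 + \frac{2 \left(-5\right)}{2} = 4 + \frac{1}{2} \left(-10\right) = 4 - 5 = -1$)
$a{\left(t,Z \right)} = 107 + \frac{89}{t}$ ($a{\left(t,Z \right)} = - \frac{107}{-1} + \frac{89}{t} = \left(-107\right) \left(-1\right) + \frac{89}{t} = 107 + \frac{89}{t}$)
$28121 + a{\left(48,-68 \right)} = 28121 + \left(107 + \frac{89}{48}\right) = 28121 + \frac{5225}{48} = \frac{1355033}{48}$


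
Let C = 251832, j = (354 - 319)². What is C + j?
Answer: 253057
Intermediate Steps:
j = 1225 (j = 35² = 1225)
C + j = 251832 + 1225 = 253057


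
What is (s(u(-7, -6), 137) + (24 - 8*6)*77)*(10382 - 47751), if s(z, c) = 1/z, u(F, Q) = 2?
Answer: 138078455/2 ≈ 6.9039e+7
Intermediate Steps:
(s(u(-7, -6), 137) + (24 - 8*6)*77)*(10382 - 47751) = (1/2 + (24 - 8*6)*77)*(10382 - 47751) = (½ + (24 - 48)*77)*(-37369) = (½ - 24*77)*(-37369) = (½ - 1848)*(-37369) = -3695/2*(-37369) = 138078455/2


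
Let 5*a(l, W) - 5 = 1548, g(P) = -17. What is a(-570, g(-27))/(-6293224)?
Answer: -1553/31466120 ≈ -4.9355e-5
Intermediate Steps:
a(l, W) = 1553/5 (a(l, W) = 1 + (⅕)*1548 = 1 + 1548/5 = 1553/5)
a(-570, g(-27))/(-6293224) = (1553/5)/(-6293224) = (1553/5)*(-1/6293224) = -1553/31466120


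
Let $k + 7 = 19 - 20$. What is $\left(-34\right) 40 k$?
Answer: $10880$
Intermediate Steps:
$k = -8$ ($k = -7 + \left(19 - 20\right) = -7 - 1 = -8$)
$\left(-34\right) 40 k = \left(-34\right) 40 \left(-8\right) = \left(-1360\right) \left(-8\right) = 10880$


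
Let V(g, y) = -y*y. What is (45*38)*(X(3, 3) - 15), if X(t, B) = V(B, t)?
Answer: -41040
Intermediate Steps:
V(g, y) = -y²
X(t, B) = -t²
(45*38)*(X(3, 3) - 15) = (45*38)*(-1*3² - 15) = 1710*(-1*9 - 15) = 1710*(-9 - 15) = 1710*(-24) = -41040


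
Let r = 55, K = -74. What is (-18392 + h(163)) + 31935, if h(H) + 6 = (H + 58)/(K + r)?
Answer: 256982/19 ≈ 13525.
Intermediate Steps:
h(H) = -172/19 - H/19 (h(H) = -6 + (H + 58)/(-74 + 55) = -6 + (58 + H)/(-19) = -6 + (58 + H)*(-1/19) = -6 + (-58/19 - H/19) = -172/19 - H/19)
(-18392 + h(163)) + 31935 = (-18392 + (-172/19 - 1/19*163)) + 31935 = (-18392 + (-172/19 - 163/19)) + 31935 = (-18392 - 335/19) + 31935 = -349783/19 + 31935 = 256982/19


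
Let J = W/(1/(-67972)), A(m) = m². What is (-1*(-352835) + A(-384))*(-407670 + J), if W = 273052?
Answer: -9285550153780274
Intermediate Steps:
J = -18559890544 (J = 273052/(1/(-67972)) = 273052/(-1/67972) = 273052*(-67972) = -18559890544)
(-1*(-352835) + A(-384))*(-407670 + J) = (-1*(-352835) + (-384)²)*(-407670 - 18559890544) = (352835 + 147456)*(-18560298214) = 500291*(-18560298214) = -9285550153780274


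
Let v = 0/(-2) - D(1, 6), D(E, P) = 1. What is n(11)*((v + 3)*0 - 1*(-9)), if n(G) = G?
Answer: 99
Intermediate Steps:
v = -1 (v = 0/(-2) - 1*1 = 0*(-1/2) - 1 = 0 - 1 = -1)
n(11)*((v + 3)*0 - 1*(-9)) = 11*((-1 + 3)*0 - 1*(-9)) = 11*(2*0 + 9) = 11*(0 + 9) = 11*9 = 99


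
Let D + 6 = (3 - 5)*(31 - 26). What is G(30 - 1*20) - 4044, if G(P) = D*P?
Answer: -4204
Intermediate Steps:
D = -16 (D = -6 + (3 - 5)*(31 - 26) = -6 - 2*5 = -6 - 10 = -16)
G(P) = -16*P
G(30 - 1*20) - 4044 = -16*(30 - 1*20) - 4044 = -16*(30 - 20) - 4044 = -16*10 - 4044 = -160 - 4044 = -4204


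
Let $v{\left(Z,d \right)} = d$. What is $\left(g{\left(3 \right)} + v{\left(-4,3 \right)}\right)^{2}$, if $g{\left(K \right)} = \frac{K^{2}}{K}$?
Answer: $36$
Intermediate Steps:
$g{\left(K \right)} = K$
$\left(g{\left(3 \right)} + v{\left(-4,3 \right)}\right)^{2} = \left(3 + 3\right)^{2} = 6^{2} = 36$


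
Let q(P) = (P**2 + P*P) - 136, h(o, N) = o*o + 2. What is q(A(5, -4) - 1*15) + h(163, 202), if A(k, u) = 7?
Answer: 26563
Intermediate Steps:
h(o, N) = 2 + o**2 (h(o, N) = o**2 + 2 = 2 + o**2)
q(P) = -136 + 2*P**2 (q(P) = (P**2 + P**2) - 136 = 2*P**2 - 136 = -136 + 2*P**2)
q(A(5, -4) - 1*15) + h(163, 202) = (-136 + 2*(7 - 1*15)**2) + (2 + 163**2) = (-136 + 2*(7 - 15)**2) + (2 + 26569) = (-136 + 2*(-8)**2) + 26571 = (-136 + 2*64) + 26571 = (-136 + 128) + 26571 = -8 + 26571 = 26563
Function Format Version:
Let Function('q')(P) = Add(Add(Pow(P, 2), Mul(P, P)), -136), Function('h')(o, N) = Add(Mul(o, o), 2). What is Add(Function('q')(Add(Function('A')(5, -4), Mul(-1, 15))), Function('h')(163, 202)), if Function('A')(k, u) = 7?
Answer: 26563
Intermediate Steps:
Function('h')(o, N) = Add(2, Pow(o, 2)) (Function('h')(o, N) = Add(Pow(o, 2), 2) = Add(2, Pow(o, 2)))
Function('q')(P) = Add(-136, Mul(2, Pow(P, 2))) (Function('q')(P) = Add(Add(Pow(P, 2), Pow(P, 2)), -136) = Add(Mul(2, Pow(P, 2)), -136) = Add(-136, Mul(2, Pow(P, 2))))
Add(Function('q')(Add(Function('A')(5, -4), Mul(-1, 15))), Function('h')(163, 202)) = Add(Add(-136, Mul(2, Pow(Add(7, Mul(-1, 15)), 2))), Add(2, Pow(163, 2))) = Add(Add(-136, Mul(2, Pow(Add(7, -15), 2))), Add(2, 26569)) = Add(Add(-136, Mul(2, Pow(-8, 2))), 26571) = Add(Add(-136, Mul(2, 64)), 26571) = Add(Add(-136, 128), 26571) = Add(-8, 26571) = 26563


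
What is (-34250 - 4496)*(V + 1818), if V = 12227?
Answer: -544187570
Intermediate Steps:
(-34250 - 4496)*(V + 1818) = (-34250 - 4496)*(12227 + 1818) = -38746*14045 = -544187570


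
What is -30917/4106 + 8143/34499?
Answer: -1033170425/141652894 ≈ -7.2937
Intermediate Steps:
-30917/4106 + 8143/34499 = -1033170425/141652894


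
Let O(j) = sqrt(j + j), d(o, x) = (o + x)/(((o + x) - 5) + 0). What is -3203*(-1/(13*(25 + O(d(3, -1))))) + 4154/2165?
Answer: 621556883/52884455 - 6406*I*sqrt(3)/24427 ≈ 11.753 - 0.45423*I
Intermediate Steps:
d(o, x) = (o + x)/(-5 + o + x) (d(o, x) = (o + x)/((-5 + o + x) + 0) = (o + x)/(-5 + o + x))
O(j) = sqrt(2)*sqrt(j) (O(j) = sqrt(2*j) = sqrt(2)*sqrt(j))
-3203*(-1/(13*(25 + O(d(3, -1))))) + 4154/2165 = -3203*(-1/(13*(25 + sqrt(2)*sqrt((3 - 1)/(-5 + 3 - 1))))) + 4154/2165 = -3203*(-1/(13*(25 + sqrt(2)*sqrt(2/(-3))))) + 4154*(1/2165) = -3203*(-1/(13*(25 + sqrt(2)*sqrt(-1/3*2)))) + 4154/2165 = -3203*(-1/(13*(25 + sqrt(2)*sqrt(-2/3)))) + 4154/2165 = -3203*(-1/(13*(25 + sqrt(2)*(I*sqrt(6)/3)))) + 4154/2165 = -3203*(-1/(13*(25 + 2*I*sqrt(3)/3))) + 4154/2165 = -3203/(-325 - 26*I*sqrt(3)/3) + 4154/2165 = 4154/2165 - 3203/(-325 - 26*I*sqrt(3)/3)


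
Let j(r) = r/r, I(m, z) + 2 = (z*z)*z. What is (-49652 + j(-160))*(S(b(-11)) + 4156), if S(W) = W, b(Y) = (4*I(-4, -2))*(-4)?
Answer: -214293716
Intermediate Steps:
I(m, z) = -2 + z³ (I(m, z) = -2 + (z*z)*z = -2 + z²*z = -2 + z³)
j(r) = 1
b(Y) = 160 (b(Y) = (4*(-2 + (-2)³))*(-4) = (4*(-2 - 8))*(-4) = (4*(-10))*(-4) = -40*(-4) = 160)
(-49652 + j(-160))*(S(b(-11)) + 4156) = (-49652 + 1)*(160 + 4156) = -49651*4316 = -214293716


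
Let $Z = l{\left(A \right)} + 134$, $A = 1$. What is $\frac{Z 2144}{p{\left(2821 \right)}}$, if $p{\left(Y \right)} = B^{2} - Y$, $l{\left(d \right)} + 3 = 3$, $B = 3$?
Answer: $- \frac{71824}{703} \approx -102.17$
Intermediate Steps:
$l{\left(d \right)} = 0$ ($l{\left(d \right)} = -3 + 3 = 0$)
$Z = 134$ ($Z = 0 + 134 = 134$)
$p{\left(Y \right)} = 9 - Y$ ($p{\left(Y \right)} = 3^{2} - Y = 9 - Y$)
$\frac{Z 2144}{p{\left(2821 \right)}} = \frac{134 \cdot 2144}{9 - 2821} = \frac{287296}{9 - 2821} = \frac{287296}{-2812} = 287296 \left(- \frac{1}{2812}\right) = - \frac{71824}{703}$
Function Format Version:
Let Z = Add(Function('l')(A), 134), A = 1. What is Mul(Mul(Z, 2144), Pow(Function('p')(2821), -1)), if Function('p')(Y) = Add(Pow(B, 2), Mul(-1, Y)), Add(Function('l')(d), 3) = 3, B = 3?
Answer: Rational(-71824, 703) ≈ -102.17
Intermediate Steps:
Function('l')(d) = 0 (Function('l')(d) = Add(-3, 3) = 0)
Z = 134 (Z = Add(0, 134) = 134)
Function('p')(Y) = Add(9, Mul(-1, Y)) (Function('p')(Y) = Add(Pow(3, 2), Mul(-1, Y)) = Add(9, Mul(-1, Y)))
Mul(Mul(Z, 2144), Pow(Function('p')(2821), -1)) = Mul(Mul(134, 2144), Pow(Add(9, Mul(-1, 2821)), -1)) = Mul(287296, Pow(Add(9, -2821), -1)) = Mul(287296, Pow(-2812, -1)) = Mul(287296, Rational(-1, 2812)) = Rational(-71824, 703)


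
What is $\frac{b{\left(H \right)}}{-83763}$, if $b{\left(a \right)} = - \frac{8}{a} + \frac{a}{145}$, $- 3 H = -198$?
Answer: $- \frac{1598}{400805955} \approx -3.987 \cdot 10^{-6}$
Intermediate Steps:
$H = 66$ ($H = \left(- \frac{1}{3}\right) \left(-198\right) = 66$)
$b{\left(a \right)} = - \frac{8}{a} + \frac{a}{145}$ ($b{\left(a \right)} = - \frac{8}{a} + a \frac{1}{145} = - \frac{8}{a} + \frac{a}{145}$)
$\frac{b{\left(H \right)}}{-83763} = \frac{- \frac{8}{66} + \frac{1}{145} \cdot 66}{-83763} = \left(\left(-8\right) \frac{1}{66} + \frac{66}{145}\right) \left(- \frac{1}{83763}\right) = \left(- \frac{4}{33} + \frac{66}{145}\right) \left(- \frac{1}{83763}\right) = \frac{1598}{4785} \left(- \frac{1}{83763}\right) = - \frac{1598}{400805955}$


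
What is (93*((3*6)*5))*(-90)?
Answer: -753300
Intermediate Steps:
(93*((3*6)*5))*(-90) = (93*(18*5))*(-90) = (93*90)*(-90) = 8370*(-90) = -753300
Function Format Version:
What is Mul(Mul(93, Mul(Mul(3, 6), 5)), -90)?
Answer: -753300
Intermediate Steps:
Mul(Mul(93, Mul(Mul(3, 6), 5)), -90) = Mul(Mul(93, Mul(18, 5)), -90) = Mul(Mul(93, 90), -90) = Mul(8370, -90) = -753300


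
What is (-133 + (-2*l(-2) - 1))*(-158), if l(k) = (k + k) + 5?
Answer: 21488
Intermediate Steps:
l(k) = 5 + 2*k (l(k) = 2*k + 5 = 5 + 2*k)
(-133 + (-2*l(-2) - 1))*(-158) = (-133 + (-2*(5 + 2*(-2)) - 1))*(-158) = (-133 + (-2*(5 - 4) - 1))*(-158) = (-133 + (-2*1 - 1))*(-158) = (-133 + (-2 - 1))*(-158) = (-133 - 3)*(-158) = -136*(-158) = 21488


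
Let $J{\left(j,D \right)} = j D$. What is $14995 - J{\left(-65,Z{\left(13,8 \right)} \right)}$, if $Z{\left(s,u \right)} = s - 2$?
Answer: $15710$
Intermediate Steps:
$Z{\left(s,u \right)} = -2 + s$
$J{\left(j,D \right)} = D j$
$14995 - J{\left(-65,Z{\left(13,8 \right)} \right)} = 14995 - \left(-2 + 13\right) \left(-65\right) = 14995 - 11 \left(-65\right) = 14995 - -715 = 14995 + 715 = 15710$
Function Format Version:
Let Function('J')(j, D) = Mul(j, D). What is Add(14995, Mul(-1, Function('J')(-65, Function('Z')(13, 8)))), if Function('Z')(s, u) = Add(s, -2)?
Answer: 15710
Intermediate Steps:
Function('Z')(s, u) = Add(-2, s)
Function('J')(j, D) = Mul(D, j)
Add(14995, Mul(-1, Function('J')(-65, Function('Z')(13, 8)))) = Add(14995, Mul(-1, Mul(Add(-2, 13), -65))) = Add(14995, Mul(-1, Mul(11, -65))) = Add(14995, Mul(-1, -715)) = Add(14995, 715) = 15710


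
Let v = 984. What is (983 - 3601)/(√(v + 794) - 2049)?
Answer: 5364282/4196623 + 2618*√1778/4196623 ≈ 1.3045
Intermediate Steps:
(983 - 3601)/(√(v + 794) - 2049) = (983 - 3601)/(√(984 + 794) - 2049) = -2618/(√1778 - 2049) = -2618/(-2049 + √1778)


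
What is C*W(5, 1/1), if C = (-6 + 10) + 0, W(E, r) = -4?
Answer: -16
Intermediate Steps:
C = 4 (C = 4 + 0 = 4)
C*W(5, 1/1) = 4*(-4) = -16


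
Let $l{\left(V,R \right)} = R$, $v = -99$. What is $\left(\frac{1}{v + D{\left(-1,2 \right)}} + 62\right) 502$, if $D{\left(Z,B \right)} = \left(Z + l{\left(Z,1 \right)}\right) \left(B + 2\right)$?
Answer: $\frac{3080774}{99} \approx 31119.0$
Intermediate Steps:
$D{\left(Z,B \right)} = \left(1 + Z\right) \left(2 + B\right)$ ($D{\left(Z,B \right)} = \left(Z + 1\right) \left(B + 2\right) = \left(1 + Z\right) \left(2 + B\right)$)
$\left(\frac{1}{v + D{\left(-1,2 \right)}} + 62\right) 502 = \left(\frac{1}{-99 + \left(2 + 2 + 2 \left(-1\right) + 2 \left(-1\right)\right)} + 62\right) 502 = \left(\frac{1}{-99 + \left(2 + 2 - 2 - 2\right)} + 62\right) 502 = \left(\frac{1}{-99 + 0} + 62\right) 502 = \left(\frac{1}{-99} + 62\right) 502 = \left(- \frac{1}{99} + 62\right) 502 = \frac{6137}{99} \cdot 502 = \frac{3080774}{99}$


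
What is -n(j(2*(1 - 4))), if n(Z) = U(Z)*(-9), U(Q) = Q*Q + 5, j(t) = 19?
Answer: 3294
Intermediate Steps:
U(Q) = 5 + Q² (U(Q) = Q² + 5 = 5 + Q²)
n(Z) = -45 - 9*Z² (n(Z) = (5 + Z²)*(-9) = -45 - 9*Z²)
-n(j(2*(1 - 4))) = -(-45 - 9*19²) = -(-45 - 9*361) = -(-45 - 3249) = -1*(-3294) = 3294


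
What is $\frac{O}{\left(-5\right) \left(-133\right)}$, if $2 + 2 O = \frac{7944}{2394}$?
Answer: $\frac{263}{265335} \approx 0.0009912$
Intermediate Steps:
$O = \frac{263}{399}$ ($O = -1 + \frac{7944 \cdot \frac{1}{2394}}{2} = -1 + \frac{1}{2} \cdot \frac{1324}{399} = -1 + \frac{662}{399} = \frac{263}{399} \approx 0.65915$)
$\frac{O}{\left(-5\right) \left(-133\right)} = \frac{263}{399 \left(\left(-5\right) \left(-133\right)\right)} = \frac{263}{399 \cdot 665} = \frac{263}{399} \cdot \frac{1}{665} = \frac{263}{265335}$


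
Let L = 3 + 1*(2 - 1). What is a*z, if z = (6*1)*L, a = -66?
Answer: -1584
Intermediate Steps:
L = 4 (L = 3 + 1*1 = 3 + 1 = 4)
z = 24 (z = (6*1)*4 = 6*4 = 24)
a*z = -66*24 = -1584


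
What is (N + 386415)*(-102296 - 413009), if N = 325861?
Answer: -367039384180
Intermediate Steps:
(N + 386415)*(-102296 - 413009) = (325861 + 386415)*(-102296 - 413009) = 712276*(-515305) = -367039384180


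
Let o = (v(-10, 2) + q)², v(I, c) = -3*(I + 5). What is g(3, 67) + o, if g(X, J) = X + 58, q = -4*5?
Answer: 86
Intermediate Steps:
v(I, c) = -15 - 3*I (v(I, c) = -3*(5 + I) = -15 - 3*I)
q = -20
g(X, J) = 58 + X
o = 25 (o = ((-15 - 3*(-10)) - 20)² = ((-15 + 30) - 20)² = (15 - 20)² = (-5)² = 25)
g(3, 67) + o = (58 + 3) + 25 = 61 + 25 = 86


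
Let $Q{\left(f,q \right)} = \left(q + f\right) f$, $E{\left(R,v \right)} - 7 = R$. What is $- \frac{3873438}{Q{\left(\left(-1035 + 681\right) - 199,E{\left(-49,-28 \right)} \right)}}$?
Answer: $- \frac{3873438}{329035} \approx -11.772$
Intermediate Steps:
$E{\left(R,v \right)} = 7 + R$
$Q{\left(f,q \right)} = f \left(f + q\right)$ ($Q{\left(f,q \right)} = \left(f + q\right) f = f \left(f + q\right)$)
$- \frac{3873438}{Q{\left(\left(-1035 + 681\right) - 199,E{\left(-49,-28 \right)} \right)}} = - \frac{3873438}{\left(\left(-1035 + 681\right) - 199\right) \left(\left(\left(-1035 + 681\right) - 199\right) + \left(7 - 49\right)\right)} = - \frac{3873438}{\left(-354 - 199\right) \left(\left(-354 - 199\right) - 42\right)} = - \frac{3873438}{\left(-553\right) \left(-553 - 42\right)} = - \frac{3873438}{\left(-553\right) \left(-595\right)} = - \frac{3873438}{329035}$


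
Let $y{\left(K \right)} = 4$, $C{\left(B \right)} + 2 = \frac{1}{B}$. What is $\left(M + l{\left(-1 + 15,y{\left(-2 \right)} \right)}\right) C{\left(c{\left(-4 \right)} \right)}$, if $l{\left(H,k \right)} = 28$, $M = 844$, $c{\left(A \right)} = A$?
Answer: $-1962$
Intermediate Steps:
$C{\left(B \right)} = -2 + \frac{1}{B}$
$\left(M + l{\left(-1 + 15,y{\left(-2 \right)} \right)}\right) C{\left(c{\left(-4 \right)} \right)} = \left(844 + 28\right) \left(-2 + \frac{1}{-4}\right) = 872 \left(-2 - \frac{1}{4}\right) = 872 \left(- \frac{9}{4}\right) = -1962$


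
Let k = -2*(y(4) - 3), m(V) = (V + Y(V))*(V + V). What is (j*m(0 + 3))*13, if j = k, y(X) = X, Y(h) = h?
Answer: -936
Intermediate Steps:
m(V) = 4*V² (m(V) = (V + V)*(V + V) = (2*V)*(2*V) = 4*V²)
k = -2 (k = -2*(4 - 3) = -2*1 = -2)
j = -2
(j*m(0 + 3))*13 = -8*(0 + 3)²*13 = -8*3²*13 = -8*9*13 = -2*36*13 = -72*13 = -936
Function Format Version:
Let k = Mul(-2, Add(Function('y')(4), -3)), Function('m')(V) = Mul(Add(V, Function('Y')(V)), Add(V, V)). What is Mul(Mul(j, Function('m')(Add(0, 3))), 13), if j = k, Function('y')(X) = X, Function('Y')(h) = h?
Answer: -936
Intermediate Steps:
Function('m')(V) = Mul(4, Pow(V, 2)) (Function('m')(V) = Mul(Add(V, V), Add(V, V)) = Mul(Mul(2, V), Mul(2, V)) = Mul(4, Pow(V, 2)))
k = -2 (k = Mul(-2, Add(4, -3)) = Mul(-2, 1) = -2)
j = -2
Mul(Mul(j, Function('m')(Add(0, 3))), 13) = Mul(Mul(-2, Mul(4, Pow(Add(0, 3), 2))), 13) = Mul(Mul(-2, Mul(4, Pow(3, 2))), 13) = Mul(Mul(-2, Mul(4, 9)), 13) = Mul(Mul(-2, 36), 13) = Mul(-72, 13) = -936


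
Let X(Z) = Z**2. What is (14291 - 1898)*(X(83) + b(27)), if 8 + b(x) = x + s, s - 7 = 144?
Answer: 87482187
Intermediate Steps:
s = 151 (s = 7 + 144 = 151)
b(x) = 143 + x (b(x) = -8 + (x + 151) = -8 + (151 + x) = 143 + x)
(14291 - 1898)*(X(83) + b(27)) = (14291 - 1898)*(83**2 + (143 + 27)) = 12393*(6889 + 170) = 12393*7059 = 87482187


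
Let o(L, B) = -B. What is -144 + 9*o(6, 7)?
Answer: -207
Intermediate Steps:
-144 + 9*o(6, 7) = -144 + 9*(-1*7) = -144 + 9*(-7) = -144 - 63 = -207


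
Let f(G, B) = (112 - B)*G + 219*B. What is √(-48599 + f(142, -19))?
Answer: I*√34158 ≈ 184.82*I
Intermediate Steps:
f(G, B) = 219*B + G*(112 - B) (f(G, B) = G*(112 - B) + 219*B = 219*B + G*(112 - B))
√(-48599 + f(142, -19)) = √(-48599 + (112*142 + 219*(-19) - 1*(-19)*142)) = √(-48599 + (15904 - 4161 + 2698)) = √(-48599 + 14441) = √(-34158) = I*√34158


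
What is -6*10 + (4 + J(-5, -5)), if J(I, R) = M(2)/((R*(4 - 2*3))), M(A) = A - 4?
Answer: -281/5 ≈ -56.200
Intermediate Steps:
M(A) = -4 + A
J(I, R) = 1/R (J(I, R) = (-4 + 2)/((R*(4 - 2*3))) = -2*1/(R*(4 - 6)) = -2*(-1/(2*R)) = -(-1)/R = 1/R)
-6*10 + (4 + J(-5, -5)) = -6*10 + (4 + 1/(-5)) = -60 + (4 - ⅕) = -60 + 19/5 = -281/5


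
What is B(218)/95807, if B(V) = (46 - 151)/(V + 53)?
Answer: -105/25963697 ≈ -4.0441e-6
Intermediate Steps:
B(V) = -105/(53 + V)
B(218)/95807 = -105/(53 + 218)/95807 = -105/271*(1/95807) = -105*1/271*(1/95807) = -105/271*1/95807 = -105/25963697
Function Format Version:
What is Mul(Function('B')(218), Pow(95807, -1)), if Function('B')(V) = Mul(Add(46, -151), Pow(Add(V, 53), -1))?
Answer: Rational(-105, 25963697) ≈ -4.0441e-6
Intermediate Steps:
Function('B')(V) = Mul(-105, Pow(Add(53, V), -1))
Mul(Function('B')(218), Pow(95807, -1)) = Mul(Mul(-105, Pow(Add(53, 218), -1)), Pow(95807, -1)) = Mul(Mul(-105, Pow(271, -1)), Rational(1, 95807)) = Mul(Mul(-105, Rational(1, 271)), Rational(1, 95807)) = Mul(Rational(-105, 271), Rational(1, 95807)) = Rational(-105, 25963697)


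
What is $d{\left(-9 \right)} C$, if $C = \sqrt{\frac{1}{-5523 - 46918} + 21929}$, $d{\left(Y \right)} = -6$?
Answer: $- \frac{48 \sqrt{17968417}}{229} \approx -888.51$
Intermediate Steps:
$C = \frac{8 \sqrt{17968417}}{229}$ ($C = \sqrt{\frac{1}{-52441} + 21929} = \sqrt{- \frac{1}{52441} + 21929} = \sqrt{\frac{1149978688}{52441}} = \frac{8 \sqrt{17968417}}{229} \approx 148.08$)
$d{\left(-9 \right)} C = - 6 \frac{8 \sqrt{17968417}}{229} = - \frac{48 \sqrt{17968417}}{229}$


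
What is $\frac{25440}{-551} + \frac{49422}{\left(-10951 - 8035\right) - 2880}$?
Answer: $- \frac{10060389}{207727} \approx -48.431$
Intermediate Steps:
$\frac{25440}{-551} + \frac{49422}{\left(-10951 - 8035\right) - 2880} = 25440 \left(- \frac{1}{551}\right) + \frac{49422}{\left(-10951 - 8035\right) - 2880} = - \frac{25440}{551} + \frac{49422}{-18986 - 2880} = - \frac{25440}{551} + \frac{49422}{-21866} = - \frac{25440}{551} + 49422 \left(- \frac{1}{21866}\right) = - \frac{25440}{551} - \frac{24711}{10933} = - \frac{10060389}{207727}$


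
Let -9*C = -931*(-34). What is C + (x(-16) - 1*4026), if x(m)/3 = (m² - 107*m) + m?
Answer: -15184/9 ≈ -1687.1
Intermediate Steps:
x(m) = -318*m + 3*m² (x(m) = 3*((m² - 107*m) + m) = 3*(m² - 106*m) = -318*m + 3*m²)
C = -31654/9 (C = -(-931)*(-34)/9 = -⅑*31654 = -31654/9 ≈ -3517.1)
C + (x(-16) - 1*4026) = -31654/9 + (3*(-16)*(-106 - 16) - 1*4026) = -31654/9 + (3*(-16)*(-122) - 4026) = -31654/9 + (5856 - 4026) = -31654/9 + 1830 = -15184/9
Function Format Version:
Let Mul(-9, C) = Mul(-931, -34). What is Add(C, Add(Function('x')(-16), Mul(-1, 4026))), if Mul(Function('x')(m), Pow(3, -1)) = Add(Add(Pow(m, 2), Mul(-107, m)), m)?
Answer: Rational(-15184, 9) ≈ -1687.1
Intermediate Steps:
Function('x')(m) = Add(Mul(-318, m), Mul(3, Pow(m, 2))) (Function('x')(m) = Mul(3, Add(Add(Pow(m, 2), Mul(-107, m)), m)) = Mul(3, Add(Pow(m, 2), Mul(-106, m))) = Add(Mul(-318, m), Mul(3, Pow(m, 2))))
C = Rational(-31654, 9) (C = Mul(Rational(-1, 9), Mul(-931, -34)) = Mul(Rational(-1, 9), 31654) = Rational(-31654, 9) ≈ -3517.1)
Add(C, Add(Function('x')(-16), Mul(-1, 4026))) = Add(Rational(-31654, 9), Add(Mul(3, -16, Add(-106, -16)), Mul(-1, 4026))) = Add(Rational(-31654, 9), Add(Mul(3, -16, -122), -4026)) = Add(Rational(-31654, 9), Add(5856, -4026)) = Add(Rational(-31654, 9), 1830) = Rational(-15184, 9)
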